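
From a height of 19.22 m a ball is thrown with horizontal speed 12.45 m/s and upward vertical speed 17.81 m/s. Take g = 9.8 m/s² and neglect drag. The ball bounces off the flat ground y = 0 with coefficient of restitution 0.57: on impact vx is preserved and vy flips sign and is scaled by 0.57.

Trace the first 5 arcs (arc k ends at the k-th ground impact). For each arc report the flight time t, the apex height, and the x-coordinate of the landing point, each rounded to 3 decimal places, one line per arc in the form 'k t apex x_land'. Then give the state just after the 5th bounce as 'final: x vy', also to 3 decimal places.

Arc 1: start y=19.220, vy=17.810 → t=4.505, apex=35.403, x_land=56.091, impact vy=-26.342
  bounce: vy ← 0.57·26.342 = 15.015
Arc 2: start y=0.000, vy=15.015 → t=3.064, apex=11.503, x_land=94.242, impact vy=-15.015
  bounce: vy ← 0.57·15.015 = 8.559
Arc 3: start y=0.000, vy=8.559 → t=1.747, apex=3.737, x_land=115.987, impact vy=-8.559
  bounce: vy ← 0.57·8.559 = 4.878
Arc 4: start y=0.000, vy=4.878 → t=0.996, apex=1.214, x_land=128.382, impact vy=-4.878
  bounce: vy ← 0.57·4.878 = 2.781
Arc 5: start y=0.000, vy=2.781 → t=0.567, apex=0.394, x_land=135.448, impact vy=-2.781
  bounce: vy ← 0.57·2.781 = 1.585

1 4.505 35.403 56.091
2 3.064 11.503 94.242
3 1.747 3.737 115.987
4 0.996 1.214 128.382
5 0.567 0.394 135.448
final: 135.448 1.585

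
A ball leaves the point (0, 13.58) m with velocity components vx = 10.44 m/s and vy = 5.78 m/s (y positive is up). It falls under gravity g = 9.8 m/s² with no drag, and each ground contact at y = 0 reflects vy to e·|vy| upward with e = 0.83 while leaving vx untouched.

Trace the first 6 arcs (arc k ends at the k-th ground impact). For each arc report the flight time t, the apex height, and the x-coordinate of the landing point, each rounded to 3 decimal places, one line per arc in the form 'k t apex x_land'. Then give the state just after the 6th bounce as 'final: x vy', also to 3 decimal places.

1 2.356 15.285 24.596
2 2.932 10.529 55.204
3 2.433 7.254 80.609
4 2.020 4.997 101.695
5 1.676 3.443 119.196
6 1.391 2.372 133.722
final: 133.722 5.659

Arc 1: start y=13.580, vy=5.780 → t=2.356, apex=15.285, x_land=24.596, impact vy=-17.308
  bounce: vy ← 0.83·17.308 = 14.366
Arc 2: start y=0.000, vy=14.366 → t=2.932, apex=10.529, x_land=55.204, impact vy=-14.366
  bounce: vy ← 0.83·14.366 = 11.924
Arc 3: start y=0.000, vy=11.924 → t=2.433, apex=7.254, x_land=80.609, impact vy=-11.924
  bounce: vy ← 0.83·11.924 = 9.897
Arc 4: start y=0.000, vy=9.897 → t=2.020, apex=4.997, x_land=101.695, impact vy=-9.897
  bounce: vy ← 0.83·9.897 = 8.214
Arc 5: start y=0.000, vy=8.214 → t=1.676, apex=3.443, x_land=119.196, impact vy=-8.214
  bounce: vy ← 0.83·8.214 = 6.818
Arc 6: start y=0.000, vy=6.818 → t=1.391, apex=2.372, x_land=133.722, impact vy=-6.818
  bounce: vy ← 0.83·6.818 = 5.659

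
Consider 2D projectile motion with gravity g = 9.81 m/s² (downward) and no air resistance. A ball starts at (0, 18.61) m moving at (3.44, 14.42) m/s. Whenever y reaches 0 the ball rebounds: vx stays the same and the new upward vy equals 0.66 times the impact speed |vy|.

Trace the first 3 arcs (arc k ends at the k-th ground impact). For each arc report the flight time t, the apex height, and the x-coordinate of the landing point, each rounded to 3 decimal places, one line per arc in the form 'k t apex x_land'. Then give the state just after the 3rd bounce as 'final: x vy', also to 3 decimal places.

Arc 1: start y=18.610, vy=14.420 → t=3.910, apex=29.208, x_land=13.451, impact vy=-23.939
  bounce: vy ← 0.66·23.939 = 15.800
Arc 2: start y=0.000, vy=15.800 → t=3.221, apex=12.723, x_land=24.532, impact vy=-15.800
  bounce: vy ← 0.66·15.800 = 10.428
Arc 3: start y=0.000, vy=10.428 → t=2.126, apex=5.542, x_land=31.845, impact vy=-10.428
  bounce: vy ← 0.66·10.428 = 6.882

1 3.910 29.208 13.451
2 3.221 12.723 24.532
3 2.126 5.542 31.845
final: 31.845 6.882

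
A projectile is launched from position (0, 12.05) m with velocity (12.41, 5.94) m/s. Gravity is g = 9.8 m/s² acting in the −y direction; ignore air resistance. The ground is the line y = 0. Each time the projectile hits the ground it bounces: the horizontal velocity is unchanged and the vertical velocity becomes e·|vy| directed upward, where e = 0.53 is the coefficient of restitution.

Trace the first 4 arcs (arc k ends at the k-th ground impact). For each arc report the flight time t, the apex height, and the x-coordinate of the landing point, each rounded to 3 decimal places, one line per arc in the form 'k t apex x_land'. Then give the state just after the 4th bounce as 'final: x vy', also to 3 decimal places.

1 2.287 13.850 28.386
2 1.782 3.891 50.502
3 0.945 1.093 62.224
4 0.501 0.307 68.436
final: 68.436 1.300

Arc 1: start y=12.050, vy=5.940 → t=2.287, apex=13.850, x_land=28.386, impact vy=-16.476
  bounce: vy ← 0.53·16.476 = 8.732
Arc 2: start y=0.000, vy=8.732 → t=1.782, apex=3.891, x_land=50.502, impact vy=-8.732
  bounce: vy ← 0.53·8.732 = 4.628
Arc 3: start y=0.000, vy=4.628 → t=0.945, apex=1.093, x_land=62.224, impact vy=-4.628
  bounce: vy ← 0.53·4.628 = 2.453
Arc 4: start y=0.000, vy=2.453 → t=0.501, apex=0.307, x_land=68.436, impact vy=-2.453
  bounce: vy ← 0.53·2.453 = 1.300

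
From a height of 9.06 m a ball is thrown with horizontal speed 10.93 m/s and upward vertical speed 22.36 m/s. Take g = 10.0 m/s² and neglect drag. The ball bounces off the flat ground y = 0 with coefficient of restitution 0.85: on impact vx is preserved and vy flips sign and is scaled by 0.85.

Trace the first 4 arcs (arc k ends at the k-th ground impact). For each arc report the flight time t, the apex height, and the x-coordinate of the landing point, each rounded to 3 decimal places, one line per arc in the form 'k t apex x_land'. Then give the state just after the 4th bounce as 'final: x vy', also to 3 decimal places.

1 4.846 34.058 52.966
2 4.437 24.607 101.461
3 3.771 17.779 142.682
4 3.206 12.845 177.719
final: 177.719 13.624

Arc 1: start y=9.060, vy=22.360 → t=4.846, apex=34.058, x_land=52.966, impact vy=-26.099
  bounce: vy ← 0.85·26.099 = 22.184
Arc 2: start y=0.000, vy=22.184 → t=4.437, apex=24.607, x_land=101.461, impact vy=-22.184
  bounce: vy ← 0.85·22.184 = 18.857
Arc 3: start y=0.000, vy=18.857 → t=3.771, apex=17.779, x_land=142.682, impact vy=-18.857
  bounce: vy ← 0.85·18.857 = 16.028
Arc 4: start y=0.000, vy=16.028 → t=3.206, apex=12.845, x_land=177.719, impact vy=-16.028
  bounce: vy ← 0.85·16.028 = 13.624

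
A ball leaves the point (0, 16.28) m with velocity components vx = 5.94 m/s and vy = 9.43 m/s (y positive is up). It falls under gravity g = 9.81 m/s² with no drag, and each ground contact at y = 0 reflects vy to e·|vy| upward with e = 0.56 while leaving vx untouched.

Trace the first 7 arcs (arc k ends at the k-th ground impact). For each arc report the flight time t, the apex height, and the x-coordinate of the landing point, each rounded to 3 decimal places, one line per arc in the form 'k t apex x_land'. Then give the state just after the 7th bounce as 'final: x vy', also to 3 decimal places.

Arc 1: start y=16.280, vy=9.430 → t=3.021, apex=20.812, x_land=17.946, impact vy=-20.207
  bounce: vy ← 0.56·20.207 = 11.316
Arc 2: start y=0.000, vy=11.316 → t=2.307, apex=6.527, x_land=31.650, impact vy=-11.316
  bounce: vy ← 0.56·11.316 = 6.337
Arc 3: start y=0.000, vy=6.337 → t=1.292, apex=2.047, x_land=39.324, impact vy=-6.337
  bounce: vy ← 0.56·6.337 = 3.549
Arc 4: start y=0.000, vy=3.549 → t=0.723, apex=0.642, x_land=43.621, impact vy=-3.549
  bounce: vy ← 0.56·3.549 = 1.987
Arc 5: start y=0.000, vy=1.987 → t=0.405, apex=0.201, x_land=46.028, impact vy=-1.987
  bounce: vy ← 0.56·1.987 = 1.113
Arc 6: start y=0.000, vy=1.113 → t=0.227, apex=0.063, x_land=47.376, impact vy=-1.113
  bounce: vy ← 0.56·1.113 = 0.623
Arc 7: start y=0.000, vy=0.623 → t=0.127, apex=0.020, x_land=48.130, impact vy=-0.623
  bounce: vy ← 0.56·0.623 = 0.349

1 3.021 20.812 17.946
2 2.307 6.527 31.650
3 1.292 2.047 39.324
4 0.723 0.642 43.621
5 0.405 0.201 46.028
6 0.227 0.063 47.376
7 0.127 0.020 48.130
final: 48.130 0.349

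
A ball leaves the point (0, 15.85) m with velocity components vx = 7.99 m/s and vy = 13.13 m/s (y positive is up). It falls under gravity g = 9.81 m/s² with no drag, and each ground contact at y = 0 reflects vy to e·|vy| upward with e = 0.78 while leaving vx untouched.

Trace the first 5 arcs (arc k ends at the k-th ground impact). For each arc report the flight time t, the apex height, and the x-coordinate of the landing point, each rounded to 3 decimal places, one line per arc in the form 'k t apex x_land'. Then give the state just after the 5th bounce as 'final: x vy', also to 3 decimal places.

1 3.580 24.637 28.601
2 3.496 14.989 56.536
3 2.727 9.119 78.325
4 2.127 5.548 95.320
5 1.659 3.376 108.577
final: 108.577 6.348

Arc 1: start y=15.850, vy=13.130 → t=3.580, apex=24.637, x_land=28.601, impact vy=-21.986
  bounce: vy ← 0.78·21.986 = 17.149
Arc 2: start y=0.000, vy=17.149 → t=3.496, apex=14.989, x_land=56.536, impact vy=-17.149
  bounce: vy ← 0.78·17.149 = 13.376
Arc 3: start y=0.000, vy=13.376 → t=2.727, apex=9.119, x_land=78.325, impact vy=-13.376
  bounce: vy ← 0.78·13.376 = 10.433
Arc 4: start y=0.000, vy=10.433 → t=2.127, apex=5.548, x_land=95.320, impact vy=-10.433
  bounce: vy ← 0.78·10.433 = 8.138
Arc 5: start y=0.000, vy=8.138 → t=1.659, apex=3.376, x_land=108.577, impact vy=-8.138
  bounce: vy ← 0.78·8.138 = 6.348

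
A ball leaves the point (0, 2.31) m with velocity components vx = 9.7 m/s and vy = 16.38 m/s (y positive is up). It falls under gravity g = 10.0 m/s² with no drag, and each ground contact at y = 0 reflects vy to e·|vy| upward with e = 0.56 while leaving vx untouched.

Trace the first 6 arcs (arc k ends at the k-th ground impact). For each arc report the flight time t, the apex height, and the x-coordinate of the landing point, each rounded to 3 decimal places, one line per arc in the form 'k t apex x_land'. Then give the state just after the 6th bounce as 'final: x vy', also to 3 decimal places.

1 3.411 15.725 33.091
2 1.986 4.931 52.357
3 1.112 1.546 63.147
4 0.623 0.485 69.189
5 0.349 0.152 72.572
6 0.195 0.048 74.467
final: 74.467 0.547

Arc 1: start y=2.310, vy=16.380 → t=3.411, apex=15.725, x_land=33.091, impact vy=-17.734
  bounce: vy ← 0.56·17.734 = 9.931
Arc 2: start y=0.000, vy=9.931 → t=1.986, apex=4.931, x_land=52.357, impact vy=-9.931
  bounce: vy ← 0.56·9.931 = 5.561
Arc 3: start y=0.000, vy=5.561 → t=1.112, apex=1.546, x_land=63.147, impact vy=-5.561
  bounce: vy ← 0.56·5.561 = 3.114
Arc 4: start y=0.000, vy=3.114 → t=0.623, apex=0.485, x_land=69.189, impact vy=-3.114
  bounce: vy ← 0.56·3.114 = 1.744
Arc 5: start y=0.000, vy=1.744 → t=0.349, apex=0.152, x_land=72.572, impact vy=-1.744
  bounce: vy ← 0.56·1.744 = 0.977
Arc 6: start y=0.000, vy=0.977 → t=0.195, apex=0.048, x_land=74.467, impact vy=-0.977
  bounce: vy ← 0.56·0.977 = 0.547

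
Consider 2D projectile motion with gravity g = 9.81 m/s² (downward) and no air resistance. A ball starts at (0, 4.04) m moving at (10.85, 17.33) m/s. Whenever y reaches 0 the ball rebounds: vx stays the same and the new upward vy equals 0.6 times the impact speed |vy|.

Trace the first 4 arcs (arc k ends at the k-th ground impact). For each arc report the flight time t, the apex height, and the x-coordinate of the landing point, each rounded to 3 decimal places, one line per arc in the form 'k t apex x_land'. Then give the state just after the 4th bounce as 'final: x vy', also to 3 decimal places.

1 3.753 19.347 40.716
2 2.383 6.965 66.574
3 1.430 2.507 82.089
4 0.858 0.903 91.398
final: 91.398 2.525

Arc 1: start y=4.040, vy=17.330 → t=3.753, apex=19.347, x_land=40.716, impact vy=-19.483
  bounce: vy ← 0.6·19.483 = 11.690
Arc 2: start y=0.000, vy=11.690 → t=2.383, apex=6.965, x_land=66.574, impact vy=-11.690
  bounce: vy ← 0.6·11.690 = 7.014
Arc 3: start y=0.000, vy=7.014 → t=1.430, apex=2.507, x_land=82.089, impact vy=-7.014
  bounce: vy ← 0.6·7.014 = 4.208
Arc 4: start y=0.000, vy=4.208 → t=0.858, apex=0.903, x_land=91.398, impact vy=-4.208
  bounce: vy ← 0.6·4.208 = 2.525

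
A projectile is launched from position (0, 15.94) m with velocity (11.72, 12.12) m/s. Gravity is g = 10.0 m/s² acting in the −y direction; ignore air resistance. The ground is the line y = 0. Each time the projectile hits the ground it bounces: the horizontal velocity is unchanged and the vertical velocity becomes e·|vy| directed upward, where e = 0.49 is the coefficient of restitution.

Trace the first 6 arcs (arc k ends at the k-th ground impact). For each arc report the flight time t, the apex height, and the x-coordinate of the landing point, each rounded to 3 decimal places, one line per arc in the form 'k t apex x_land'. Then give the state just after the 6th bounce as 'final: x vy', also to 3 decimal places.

1 3.370 23.285 39.496
2 2.115 5.591 64.282
3 1.036 1.342 76.427
4 0.508 0.322 82.378
5 0.249 0.077 85.294
6 0.122 0.019 86.723
final: 86.723 0.299

Arc 1: start y=15.940, vy=12.120 → t=3.370, apex=23.285, x_land=39.496, impact vy=-21.580
  bounce: vy ← 0.49·21.580 = 10.574
Arc 2: start y=0.000, vy=10.574 → t=2.115, apex=5.591, x_land=64.282, impact vy=-10.574
  bounce: vy ← 0.49·10.574 = 5.181
Arc 3: start y=0.000, vy=5.181 → t=1.036, apex=1.342, x_land=76.427, impact vy=-5.181
  bounce: vy ← 0.49·5.181 = 2.539
Arc 4: start y=0.000, vy=2.539 → t=0.508, apex=0.322, x_land=82.378, impact vy=-2.539
  bounce: vy ← 0.49·2.539 = 1.244
Arc 5: start y=0.000, vy=1.244 → t=0.249, apex=0.077, x_land=85.294, impact vy=-1.244
  bounce: vy ← 0.49·1.244 = 0.610
Arc 6: start y=0.000, vy=0.610 → t=0.122, apex=0.019, x_land=86.723, impact vy=-0.610
  bounce: vy ← 0.49·0.610 = 0.299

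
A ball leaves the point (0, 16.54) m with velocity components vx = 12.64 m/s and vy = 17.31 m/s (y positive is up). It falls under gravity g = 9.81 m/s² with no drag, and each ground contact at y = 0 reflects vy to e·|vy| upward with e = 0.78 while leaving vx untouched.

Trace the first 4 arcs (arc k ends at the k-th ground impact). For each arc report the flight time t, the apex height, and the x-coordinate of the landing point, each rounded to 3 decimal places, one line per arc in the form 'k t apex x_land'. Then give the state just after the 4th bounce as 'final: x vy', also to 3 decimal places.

Arc 1: start y=16.540, vy=17.310 → t=4.311, apex=31.812, x_land=54.494, impact vy=-24.983
  bounce: vy ← 0.78·24.983 = 19.487
Arc 2: start y=0.000, vy=19.487 → t=3.973, apex=19.354, x_land=104.710, impact vy=-19.487
  bounce: vy ← 0.78·19.487 = 15.200
Arc 3: start y=0.000, vy=15.200 → t=3.099, apex=11.775, x_land=143.879, impact vy=-15.200
  bounce: vy ← 0.78·15.200 = 11.856
Arc 4: start y=0.000, vy=11.856 → t=2.417, apex=7.164, x_land=174.431, impact vy=-11.856
  bounce: vy ← 0.78·11.856 = 9.247

1 4.311 31.812 54.494
2 3.973 19.354 104.710
3 3.099 11.775 143.879
4 2.417 7.164 174.431
final: 174.431 9.247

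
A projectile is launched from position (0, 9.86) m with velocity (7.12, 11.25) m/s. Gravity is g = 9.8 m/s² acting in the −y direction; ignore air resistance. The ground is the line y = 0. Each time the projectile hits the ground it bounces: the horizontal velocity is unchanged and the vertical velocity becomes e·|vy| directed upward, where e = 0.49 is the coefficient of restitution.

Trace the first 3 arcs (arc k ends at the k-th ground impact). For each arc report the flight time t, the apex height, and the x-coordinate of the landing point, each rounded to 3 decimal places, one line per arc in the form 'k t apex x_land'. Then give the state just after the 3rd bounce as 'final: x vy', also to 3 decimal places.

1 2.973 16.317 21.166
2 1.788 3.918 33.899
3 0.876 0.941 40.139
final: 40.139 2.104

Arc 1: start y=9.860, vy=11.250 → t=2.973, apex=16.317, x_land=21.166, impact vy=-17.883
  bounce: vy ← 0.49·17.883 = 8.763
Arc 2: start y=0.000, vy=8.763 → t=1.788, apex=3.918, x_land=33.899, impact vy=-8.763
  bounce: vy ← 0.49·8.763 = 4.294
Arc 3: start y=0.000, vy=4.294 → t=0.876, apex=0.941, x_land=40.139, impact vy=-4.294
  bounce: vy ← 0.49·4.294 = 2.104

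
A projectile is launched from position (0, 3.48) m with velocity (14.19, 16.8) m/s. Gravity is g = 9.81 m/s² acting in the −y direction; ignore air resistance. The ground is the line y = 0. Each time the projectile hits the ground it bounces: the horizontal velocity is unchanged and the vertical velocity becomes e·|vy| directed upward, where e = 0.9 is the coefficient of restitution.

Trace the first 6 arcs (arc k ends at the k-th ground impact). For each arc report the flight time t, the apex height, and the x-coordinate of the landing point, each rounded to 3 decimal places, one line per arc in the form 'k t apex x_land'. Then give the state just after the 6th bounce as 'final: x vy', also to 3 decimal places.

1 3.621 17.865 51.382
2 3.435 14.471 100.128
3 3.092 11.721 144.000
4 2.783 9.494 183.484
5 2.504 7.690 219.020
6 2.254 6.229 251.003
final: 251.003 9.950

Arc 1: start y=3.480, vy=16.800 → t=3.621, apex=17.865, x_land=51.382, impact vy=-18.722
  bounce: vy ← 0.9·18.722 = 16.850
Arc 2: start y=0.000, vy=16.850 → t=3.435, apex=14.471, x_land=100.128, impact vy=-16.850
  bounce: vy ← 0.9·16.850 = 15.165
Arc 3: start y=0.000, vy=15.165 → t=3.092, apex=11.721, x_land=144.000, impact vy=-15.165
  bounce: vy ← 0.9·15.165 = 13.648
Arc 4: start y=0.000, vy=13.648 → t=2.783, apex=9.494, x_land=183.484, impact vy=-13.648
  bounce: vy ← 0.9·13.648 = 12.284
Arc 5: start y=0.000, vy=12.284 → t=2.504, apex=7.690, x_land=219.020, impact vy=-12.284
  bounce: vy ← 0.9·12.284 = 11.055
Arc 6: start y=0.000, vy=11.055 → t=2.254, apex=6.229, x_land=251.003, impact vy=-11.055
  bounce: vy ← 0.9·11.055 = 9.950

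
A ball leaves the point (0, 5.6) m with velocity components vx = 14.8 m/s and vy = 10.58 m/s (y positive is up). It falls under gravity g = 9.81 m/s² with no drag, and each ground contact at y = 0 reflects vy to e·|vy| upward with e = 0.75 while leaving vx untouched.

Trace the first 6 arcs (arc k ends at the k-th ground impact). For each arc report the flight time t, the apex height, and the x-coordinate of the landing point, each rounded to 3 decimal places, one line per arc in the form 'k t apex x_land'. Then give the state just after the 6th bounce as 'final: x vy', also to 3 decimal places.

Arc 1: start y=5.600, vy=10.580 → t=2.597, apex=11.305, x_land=38.431, impact vy=-14.893
  bounce: vy ← 0.75·14.893 = 11.170
Arc 2: start y=0.000, vy=11.170 → t=2.277, apex=6.359, x_land=72.134, impact vy=-11.170
  bounce: vy ← 0.75·11.170 = 8.377
Arc 3: start y=0.000, vy=8.377 → t=1.708, apex=3.577, x_land=97.411, impact vy=-8.377
  bounce: vy ← 0.75·8.377 = 6.283
Arc 4: start y=0.000, vy=6.283 → t=1.281, apex=2.012, x_land=116.370, impact vy=-6.283
  bounce: vy ← 0.75·6.283 = 4.712
Arc 5: start y=0.000, vy=4.712 → t=0.961, apex=1.132, x_land=130.588, impact vy=-4.712
  bounce: vy ← 0.75·4.712 = 3.534
Arc 6: start y=0.000, vy=3.534 → t=0.721, apex=0.637, x_land=141.252, impact vy=-3.534
  bounce: vy ← 0.75·3.534 = 2.651

1 2.597 11.305 38.431
2 2.277 6.359 72.134
3 1.708 3.577 97.411
4 1.281 2.012 116.370
5 0.961 1.132 130.588
6 0.721 0.637 141.252
final: 141.252 2.651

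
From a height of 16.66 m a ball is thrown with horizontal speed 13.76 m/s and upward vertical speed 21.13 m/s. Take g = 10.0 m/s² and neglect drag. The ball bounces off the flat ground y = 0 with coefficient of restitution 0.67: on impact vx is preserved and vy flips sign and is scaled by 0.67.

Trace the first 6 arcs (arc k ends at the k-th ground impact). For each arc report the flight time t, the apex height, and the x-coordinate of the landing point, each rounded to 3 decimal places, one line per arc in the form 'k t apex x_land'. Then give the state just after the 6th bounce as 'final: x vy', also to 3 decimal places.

1 4.905 38.984 67.497
2 3.742 17.500 118.981
3 2.507 7.856 153.476
4 1.680 3.526 176.588
5 1.125 1.583 192.073
6 0.754 0.711 202.448
final: 202.448 2.526

Arc 1: start y=16.660, vy=21.130 → t=4.905, apex=38.984, x_land=67.497, impact vy=-27.923
  bounce: vy ← 0.67·27.923 = 18.708
Arc 2: start y=0.000, vy=18.708 → t=3.742, apex=17.500, x_land=118.981, impact vy=-18.708
  bounce: vy ← 0.67·18.708 = 12.534
Arc 3: start y=0.000, vy=12.534 → t=2.507, apex=7.856, x_land=153.476, impact vy=-12.534
  bounce: vy ← 0.67·12.534 = 8.398
Arc 4: start y=0.000, vy=8.398 → t=1.680, apex=3.526, x_land=176.588, impact vy=-8.398
  bounce: vy ← 0.67·8.398 = 5.627
Arc 5: start y=0.000, vy=5.627 → t=1.125, apex=1.583, x_land=192.073, impact vy=-5.627
  bounce: vy ← 0.67·5.627 = 3.770
Arc 6: start y=0.000, vy=3.770 → t=0.754, apex=0.711, x_land=202.448, impact vy=-3.770
  bounce: vy ← 0.67·3.770 = 2.526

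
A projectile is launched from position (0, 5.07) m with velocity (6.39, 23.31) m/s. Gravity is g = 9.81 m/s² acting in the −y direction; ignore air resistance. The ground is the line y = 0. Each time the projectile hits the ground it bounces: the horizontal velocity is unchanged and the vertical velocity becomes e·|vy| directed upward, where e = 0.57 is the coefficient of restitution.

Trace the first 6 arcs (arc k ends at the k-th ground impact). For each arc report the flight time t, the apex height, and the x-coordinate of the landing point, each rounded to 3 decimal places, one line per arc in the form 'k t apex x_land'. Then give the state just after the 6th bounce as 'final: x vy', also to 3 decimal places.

Arc 1: start y=5.070, vy=23.310 → t=4.961, apex=32.764, x_land=31.699, impact vy=-25.354
  bounce: vy ← 0.57·25.354 = 14.452
Arc 2: start y=0.000, vy=14.452 → t=2.946, apex=10.645, x_land=50.526, impact vy=-14.452
  bounce: vy ← 0.57·14.452 = 8.238
Arc 3: start y=0.000, vy=8.238 → t=1.679, apex=3.459, x_land=61.257, impact vy=-8.238
  bounce: vy ← 0.57·8.238 = 4.695
Arc 4: start y=0.000, vy=4.695 → t=0.957, apex=1.124, x_land=67.374, impact vy=-4.695
  bounce: vy ← 0.57·4.695 = 2.676
Arc 5: start y=0.000, vy=2.676 → t=0.546, apex=0.365, x_land=70.861, impact vy=-2.676
  bounce: vy ← 0.57·2.676 = 1.526
Arc 6: start y=0.000, vy=1.526 → t=0.311, apex=0.119, x_land=72.848, impact vy=-1.526
  bounce: vy ← 0.57·1.526 = 0.870

1 4.961 32.764 31.699
2 2.946 10.645 50.526
3 1.679 3.459 61.257
4 0.957 1.124 67.374
5 0.546 0.365 70.861
6 0.311 0.119 72.848
final: 72.848 0.870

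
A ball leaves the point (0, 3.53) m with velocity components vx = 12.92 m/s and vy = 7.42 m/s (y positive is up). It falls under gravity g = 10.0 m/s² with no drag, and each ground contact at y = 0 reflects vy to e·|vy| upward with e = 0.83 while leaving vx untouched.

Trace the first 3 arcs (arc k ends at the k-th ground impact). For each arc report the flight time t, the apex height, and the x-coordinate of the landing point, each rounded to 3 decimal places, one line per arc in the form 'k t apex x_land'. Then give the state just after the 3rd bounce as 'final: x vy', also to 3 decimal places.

1 1.863 6.283 24.070
2 1.861 4.328 48.111
3 1.544 2.982 68.066
final: 68.066 6.410

Arc 1: start y=3.530, vy=7.420 → t=1.863, apex=6.283, x_land=24.070, impact vy=-11.210
  bounce: vy ← 0.83·11.210 = 9.304
Arc 2: start y=0.000, vy=9.304 → t=1.861, apex=4.328, x_land=48.111, impact vy=-9.304
  bounce: vy ← 0.83·9.304 = 7.722
Arc 3: start y=0.000, vy=7.722 → t=1.544, apex=2.982, x_land=68.066, impact vy=-7.722
  bounce: vy ← 0.83·7.722 = 6.410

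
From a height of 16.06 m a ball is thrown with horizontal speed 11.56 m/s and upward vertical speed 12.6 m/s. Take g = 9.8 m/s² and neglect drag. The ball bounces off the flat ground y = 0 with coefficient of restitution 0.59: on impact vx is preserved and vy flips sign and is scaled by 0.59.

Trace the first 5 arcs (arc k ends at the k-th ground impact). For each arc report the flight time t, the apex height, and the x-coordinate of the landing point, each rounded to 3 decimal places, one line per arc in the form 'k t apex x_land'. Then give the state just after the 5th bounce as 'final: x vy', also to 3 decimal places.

Arc 1: start y=16.060, vy=12.600 → t=3.506, apex=24.160, x_land=40.532, impact vy=-21.761
  bounce: vy ← 0.59·21.761 = 12.839
Arc 2: start y=0.000, vy=12.839 → t=2.620, apex=8.410, x_land=70.821, impact vy=-12.839
  bounce: vy ← 0.59·12.839 = 7.575
Arc 3: start y=0.000, vy=7.575 → t=1.546, apex=2.928, x_land=88.692, impact vy=-7.575
  bounce: vy ← 0.59·7.575 = 4.469
Arc 4: start y=0.000, vy=4.469 → t=0.912, apex=1.019, x_land=99.236, impact vy=-4.469
  bounce: vy ← 0.59·4.469 = 2.637
Arc 5: start y=0.000, vy=2.637 → t=0.538, apex=0.355, x_land=105.456, impact vy=-2.637
  bounce: vy ← 0.59·2.637 = 1.556

1 3.506 24.160 40.532
2 2.620 8.410 70.821
3 1.546 2.928 88.692
4 0.912 1.019 99.236
5 0.538 0.355 105.456
final: 105.456 1.556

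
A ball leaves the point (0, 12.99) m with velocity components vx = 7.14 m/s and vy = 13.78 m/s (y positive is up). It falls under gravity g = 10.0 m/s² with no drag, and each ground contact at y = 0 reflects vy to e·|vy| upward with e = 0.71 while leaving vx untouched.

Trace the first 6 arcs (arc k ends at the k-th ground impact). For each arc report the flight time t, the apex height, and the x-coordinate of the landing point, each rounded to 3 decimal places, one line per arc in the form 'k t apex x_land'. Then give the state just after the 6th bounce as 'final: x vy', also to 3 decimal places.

Arc 1: start y=12.990, vy=13.780 → t=3.499, apex=22.484, x_land=24.980, impact vy=-21.206
  bounce: vy ← 0.71·21.206 = 15.056
Arc 2: start y=0.000, vy=15.056 → t=3.011, apex=11.334, x_land=46.480, impact vy=-15.056
  bounce: vy ← 0.71·15.056 = 10.690
Arc 3: start y=0.000, vy=10.690 → t=2.138, apex=5.714, x_land=61.745, impact vy=-10.690
  bounce: vy ← 0.71·10.690 = 7.590
Arc 4: start y=0.000, vy=7.590 → t=1.518, apex=2.880, x_land=72.583, impact vy=-7.590
  bounce: vy ← 0.71·7.590 = 5.389
Arc 5: start y=0.000, vy=5.389 → t=1.078, apex=1.452, x_land=80.279, impact vy=-5.389
  bounce: vy ← 0.71·5.389 = 3.826
Arc 6: start y=0.000, vy=3.826 → t=0.765, apex=0.732, x_land=85.742, impact vy=-3.826
  bounce: vy ← 0.71·3.826 = 2.716

1 3.499 22.484 24.980
2 3.011 11.334 46.480
3 2.138 5.714 61.745
4 1.518 2.880 72.583
5 1.078 1.452 80.279
6 0.765 0.732 85.742
final: 85.742 2.716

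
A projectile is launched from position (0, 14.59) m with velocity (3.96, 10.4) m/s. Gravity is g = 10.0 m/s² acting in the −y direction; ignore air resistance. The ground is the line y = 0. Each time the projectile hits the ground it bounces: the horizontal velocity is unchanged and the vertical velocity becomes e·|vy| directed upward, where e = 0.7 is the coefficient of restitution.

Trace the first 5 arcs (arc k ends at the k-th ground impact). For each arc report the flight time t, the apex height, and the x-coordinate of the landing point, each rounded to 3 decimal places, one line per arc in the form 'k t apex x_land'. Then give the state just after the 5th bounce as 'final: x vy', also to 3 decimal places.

1 3.040 19.998 12.038
2 2.800 9.799 23.125
3 1.960 4.802 30.887
4 1.372 2.353 36.320
5 0.960 1.153 40.123
final: 40.123 3.361

Arc 1: start y=14.590, vy=10.400 → t=3.040, apex=19.998, x_land=12.038, impact vy=-19.999
  bounce: vy ← 0.7·19.999 = 13.999
Arc 2: start y=0.000, vy=13.999 → t=2.800, apex=9.799, x_land=23.125, impact vy=-13.999
  bounce: vy ← 0.7·13.999 = 9.800
Arc 3: start y=0.000, vy=9.800 → t=1.960, apex=4.802, x_land=30.887, impact vy=-9.800
  bounce: vy ← 0.7·9.800 = 6.860
Arc 4: start y=0.000, vy=6.860 → t=1.372, apex=2.353, x_land=36.320, impact vy=-6.860
  bounce: vy ← 0.7·6.860 = 4.802
Arc 5: start y=0.000, vy=4.802 → t=0.960, apex=1.153, x_land=40.123, impact vy=-4.802
  bounce: vy ← 0.7·4.802 = 3.361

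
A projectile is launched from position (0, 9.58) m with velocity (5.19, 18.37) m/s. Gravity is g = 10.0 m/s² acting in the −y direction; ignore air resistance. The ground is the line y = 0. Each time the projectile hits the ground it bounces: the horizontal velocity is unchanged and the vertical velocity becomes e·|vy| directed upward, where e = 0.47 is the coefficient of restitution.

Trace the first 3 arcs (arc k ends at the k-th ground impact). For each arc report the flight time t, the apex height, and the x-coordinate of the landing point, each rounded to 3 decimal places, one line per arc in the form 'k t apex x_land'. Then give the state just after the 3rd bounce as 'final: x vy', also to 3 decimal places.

Arc 1: start y=9.580, vy=18.370 → t=4.137, apex=26.453, x_land=21.472, impact vy=-23.001
  bounce: vy ← 0.47·23.001 = 10.811
Arc 2: start y=0.000, vy=10.811 → t=2.162, apex=5.843, x_land=32.693, impact vy=-10.811
  bounce: vy ← 0.47·10.811 = 5.081
Arc 3: start y=0.000, vy=5.081 → t=1.016, apex=1.291, x_land=37.967, impact vy=-5.081
  bounce: vy ← 0.47·5.081 = 2.388

1 4.137 26.453 21.472
2 2.162 5.843 32.693
3 1.016 1.291 37.967
final: 37.967 2.388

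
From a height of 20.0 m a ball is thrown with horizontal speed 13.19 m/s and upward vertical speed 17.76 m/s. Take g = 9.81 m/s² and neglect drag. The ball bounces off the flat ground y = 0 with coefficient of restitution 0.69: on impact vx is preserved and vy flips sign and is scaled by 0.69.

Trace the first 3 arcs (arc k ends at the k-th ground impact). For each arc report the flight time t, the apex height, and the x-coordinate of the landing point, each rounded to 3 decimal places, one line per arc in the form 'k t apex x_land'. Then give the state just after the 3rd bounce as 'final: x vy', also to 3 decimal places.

1 4.522 36.076 59.651
2 3.743 17.176 109.015
3 2.582 8.177 143.077
final: 143.077 8.740

Arc 1: start y=20.000, vy=17.760 → t=4.522, apex=36.076, x_land=59.651, impact vy=-26.605
  bounce: vy ← 0.69·26.605 = 18.357
Arc 2: start y=0.000, vy=18.357 → t=3.743, apex=17.176, x_land=109.015, impact vy=-18.357
  bounce: vy ← 0.69·18.357 = 12.667
Arc 3: start y=0.000, vy=12.667 → t=2.582, apex=8.177, x_land=143.077, impact vy=-12.667
  bounce: vy ← 0.69·12.667 = 8.740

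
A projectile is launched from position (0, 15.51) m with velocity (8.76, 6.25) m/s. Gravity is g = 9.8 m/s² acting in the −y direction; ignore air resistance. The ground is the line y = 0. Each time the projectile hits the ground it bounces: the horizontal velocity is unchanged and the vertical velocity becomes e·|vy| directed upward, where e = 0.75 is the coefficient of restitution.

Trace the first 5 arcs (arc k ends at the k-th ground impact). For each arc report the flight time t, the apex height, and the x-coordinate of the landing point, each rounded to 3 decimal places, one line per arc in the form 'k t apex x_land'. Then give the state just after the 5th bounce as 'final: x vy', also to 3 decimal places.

1 2.528 17.503 22.143
2 2.835 9.845 46.977
3 2.126 5.538 65.603
4 1.595 3.115 79.573
5 1.196 1.752 90.050
final: 90.050 4.395

Arc 1: start y=15.510, vy=6.250 → t=2.528, apex=17.503, x_land=22.143, impact vy=-18.522
  bounce: vy ← 0.75·18.522 = 13.891
Arc 2: start y=0.000, vy=13.891 → t=2.835, apex=9.845, x_land=46.977, impact vy=-13.891
  bounce: vy ← 0.75·13.891 = 10.419
Arc 3: start y=0.000, vy=10.419 → t=2.126, apex=5.538, x_land=65.603, impact vy=-10.419
  bounce: vy ← 0.75·10.419 = 7.814
Arc 4: start y=0.000, vy=7.814 → t=1.595, apex=3.115, x_land=79.573, impact vy=-7.814
  bounce: vy ← 0.75·7.814 = 5.860
Arc 5: start y=0.000, vy=5.860 → t=1.196, apex=1.752, x_land=90.050, impact vy=-5.860
  bounce: vy ← 0.75·5.860 = 4.395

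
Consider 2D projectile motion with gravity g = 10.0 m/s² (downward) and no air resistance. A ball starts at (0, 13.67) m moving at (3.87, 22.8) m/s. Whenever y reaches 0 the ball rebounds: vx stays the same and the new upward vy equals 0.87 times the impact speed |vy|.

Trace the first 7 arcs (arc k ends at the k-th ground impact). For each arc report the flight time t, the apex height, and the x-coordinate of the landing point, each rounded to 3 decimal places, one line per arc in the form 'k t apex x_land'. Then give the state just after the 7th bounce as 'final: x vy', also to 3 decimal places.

1 5.096 39.662 19.723
2 4.901 30.020 38.689
3 4.264 22.722 55.189
4 3.709 17.198 69.544
5 3.227 13.018 82.032
6 2.808 9.853 92.898
7 2.443 7.458 102.350
final: 102.350 10.625

Arc 1: start y=13.670, vy=22.800 → t=5.096, apex=39.662, x_land=19.723, impact vy=-28.165
  bounce: vy ← 0.87·28.165 = 24.503
Arc 2: start y=0.000, vy=24.503 → t=4.901, apex=30.020, x_land=38.689, impact vy=-24.503
  bounce: vy ← 0.87·24.503 = 21.318
Arc 3: start y=0.000, vy=21.318 → t=4.264, apex=22.722, x_land=55.189, impact vy=-21.318
  bounce: vy ← 0.87·21.318 = 18.546
Arc 4: start y=0.000, vy=18.546 → t=3.709, apex=17.198, x_land=69.544, impact vy=-18.546
  bounce: vy ← 0.87·18.546 = 16.135
Arc 5: start y=0.000, vy=16.135 → t=3.227, apex=13.018, x_land=82.032, impact vy=-16.135
  bounce: vy ← 0.87·16.135 = 14.038
Arc 6: start y=0.000, vy=14.038 → t=2.808, apex=9.853, x_land=92.898, impact vy=-14.038
  bounce: vy ← 0.87·14.038 = 12.213
Arc 7: start y=0.000, vy=12.213 → t=2.443, apex=7.458, x_land=102.350, impact vy=-12.213
  bounce: vy ← 0.87·12.213 = 10.625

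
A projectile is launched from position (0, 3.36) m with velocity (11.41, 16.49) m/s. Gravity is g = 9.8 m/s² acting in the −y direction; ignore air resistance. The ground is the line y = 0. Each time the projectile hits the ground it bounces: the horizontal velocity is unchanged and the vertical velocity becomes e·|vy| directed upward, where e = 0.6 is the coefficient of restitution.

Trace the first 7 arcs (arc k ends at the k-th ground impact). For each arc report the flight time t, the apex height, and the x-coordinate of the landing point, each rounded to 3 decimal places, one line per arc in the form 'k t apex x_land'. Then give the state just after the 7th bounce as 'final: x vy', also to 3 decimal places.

Arc 1: start y=3.360, vy=16.490 → t=3.558, apex=17.233, x_land=40.597, impact vy=-18.379
  bounce: vy ← 0.6·18.379 = 11.027
Arc 2: start y=0.000, vy=11.027 → t=2.250, apex=6.204, x_land=66.275, impact vy=-11.027
  bounce: vy ← 0.6·11.027 = 6.616
Arc 3: start y=0.000, vy=6.616 → t=1.350, apex=2.233, x_land=81.681, impact vy=-6.616
  bounce: vy ← 0.6·6.616 = 3.970
Arc 4: start y=0.000, vy=3.970 → t=0.810, apex=0.804, x_land=90.925, impact vy=-3.970
  bounce: vy ← 0.6·3.970 = 2.382
Arc 5: start y=0.000, vy=2.382 → t=0.486, apex=0.289, x_land=96.472, impact vy=-2.382
  bounce: vy ← 0.6·2.382 = 1.429
Arc 6: start y=0.000, vy=1.429 → t=0.292, apex=0.104, x_land=99.800, impact vy=-1.429
  bounce: vy ← 0.6·1.429 = 0.857
Arc 7: start y=0.000, vy=0.857 → t=0.175, apex=0.038, x_land=101.796, impact vy=-0.857
  bounce: vy ← 0.6·0.857 = 0.514

1 3.558 17.233 40.597
2 2.250 6.204 66.275
3 1.350 2.233 81.681
4 0.810 0.804 90.925
5 0.486 0.289 96.472
6 0.292 0.104 99.800
7 0.175 0.038 101.796
final: 101.796 0.514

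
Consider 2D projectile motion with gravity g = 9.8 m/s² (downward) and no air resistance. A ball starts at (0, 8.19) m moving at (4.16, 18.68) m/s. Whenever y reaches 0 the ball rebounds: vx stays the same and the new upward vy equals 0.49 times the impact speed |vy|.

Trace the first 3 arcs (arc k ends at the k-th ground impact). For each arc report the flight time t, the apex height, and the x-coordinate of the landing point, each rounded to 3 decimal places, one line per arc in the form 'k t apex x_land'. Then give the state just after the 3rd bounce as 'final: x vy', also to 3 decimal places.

1 4.209 25.993 17.511
2 2.257 6.241 26.900
3 1.106 1.498 31.501
final: 31.501 2.655

Arc 1: start y=8.190, vy=18.680 → t=4.209, apex=25.993, x_land=17.511, impact vy=-22.571
  bounce: vy ← 0.49·22.571 = 11.060
Arc 2: start y=0.000, vy=11.060 → t=2.257, apex=6.241, x_land=26.900, impact vy=-11.060
  bounce: vy ← 0.49·11.060 = 5.419
Arc 3: start y=0.000, vy=5.419 → t=1.106, apex=1.498, x_land=31.501, impact vy=-5.419
  bounce: vy ← 0.49·5.419 = 2.655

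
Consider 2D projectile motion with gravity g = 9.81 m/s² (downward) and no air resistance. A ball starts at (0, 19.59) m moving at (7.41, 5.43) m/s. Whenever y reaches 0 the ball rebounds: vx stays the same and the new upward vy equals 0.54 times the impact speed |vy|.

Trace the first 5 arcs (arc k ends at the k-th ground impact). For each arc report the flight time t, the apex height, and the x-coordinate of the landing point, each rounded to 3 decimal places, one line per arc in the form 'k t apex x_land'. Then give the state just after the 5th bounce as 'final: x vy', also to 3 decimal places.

1 2.627 21.093 19.468
2 2.240 6.151 36.063
3 1.209 1.794 45.025
4 0.653 0.523 49.864
5 0.353 0.153 52.477
final: 52.477 0.934

Arc 1: start y=19.590, vy=5.430 → t=2.627, apex=21.093, x_land=19.468, impact vy=-20.343
  bounce: vy ← 0.54·20.343 = 10.985
Arc 2: start y=0.000, vy=10.985 → t=2.240, apex=6.151, x_land=36.063, impact vy=-10.985
  bounce: vy ← 0.54·10.985 = 5.932
Arc 3: start y=0.000, vy=5.932 → t=1.209, apex=1.794, x_land=45.025, impact vy=-5.932
  bounce: vy ← 0.54·5.932 = 3.203
Arc 4: start y=0.000, vy=3.203 → t=0.653, apex=0.523, x_land=49.864, impact vy=-3.203
  bounce: vy ← 0.54·3.203 = 1.730
Arc 5: start y=0.000, vy=1.730 → t=0.353, apex=0.153, x_land=52.477, impact vy=-1.730
  bounce: vy ← 0.54·1.730 = 0.934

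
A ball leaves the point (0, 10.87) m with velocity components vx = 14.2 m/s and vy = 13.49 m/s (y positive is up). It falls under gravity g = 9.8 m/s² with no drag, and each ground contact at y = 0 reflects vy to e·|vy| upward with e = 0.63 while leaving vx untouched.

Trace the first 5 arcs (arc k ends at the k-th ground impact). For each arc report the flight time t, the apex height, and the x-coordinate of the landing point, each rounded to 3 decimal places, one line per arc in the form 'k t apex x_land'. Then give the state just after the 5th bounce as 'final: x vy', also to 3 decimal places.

1 3.405 20.155 48.346
2 2.555 7.999 84.633
3 1.610 3.175 107.493
4 1.014 1.260 121.896
5 0.639 0.500 130.969
final: 130.969 1.973

Arc 1: start y=10.870, vy=13.490 → t=3.405, apex=20.155, x_land=48.346, impact vy=-19.875
  bounce: vy ← 0.63·19.875 = 12.522
Arc 2: start y=0.000, vy=12.522 → t=2.555, apex=7.999, x_land=84.633, impact vy=-12.522
  bounce: vy ← 0.63·12.522 = 7.889
Arc 3: start y=0.000, vy=7.889 → t=1.610, apex=3.175, x_land=107.493, impact vy=-7.889
  bounce: vy ← 0.63·7.889 = 4.970
Arc 4: start y=0.000, vy=4.970 → t=1.014, apex=1.260, x_land=121.896, impact vy=-4.970
  bounce: vy ← 0.63·4.970 = 3.131
Arc 5: start y=0.000, vy=3.131 → t=0.639, apex=0.500, x_land=130.969, impact vy=-3.131
  bounce: vy ← 0.63·3.131 = 1.973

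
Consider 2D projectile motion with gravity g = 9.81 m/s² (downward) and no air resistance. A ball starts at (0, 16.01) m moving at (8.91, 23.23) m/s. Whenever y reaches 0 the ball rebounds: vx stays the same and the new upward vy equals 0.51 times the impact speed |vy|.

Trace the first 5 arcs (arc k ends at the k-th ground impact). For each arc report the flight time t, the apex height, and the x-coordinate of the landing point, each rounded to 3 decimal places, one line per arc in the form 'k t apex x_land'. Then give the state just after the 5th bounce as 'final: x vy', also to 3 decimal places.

Arc 1: start y=16.010, vy=23.230 → t=5.346, apex=43.514, x_land=47.637, impact vy=-29.219
  bounce: vy ← 0.51·29.219 = 14.902
Arc 2: start y=0.000, vy=14.902 → t=3.038, apex=11.318, x_land=74.706, impact vy=-14.902
  bounce: vy ← 0.51·14.902 = 7.600
Arc 3: start y=0.000, vy=7.600 → t=1.549, apex=2.944, x_land=88.512, impact vy=-7.600
  bounce: vy ← 0.51·7.600 = 3.876
Arc 4: start y=0.000, vy=3.876 → t=0.790, apex=0.766, x_land=95.552, impact vy=-3.876
  bounce: vy ← 0.51·3.876 = 1.977
Arc 5: start y=0.000, vy=1.977 → t=0.403, apex=0.199, x_land=99.143, impact vy=-1.977
  bounce: vy ← 0.51·1.977 = 1.008

1 5.346 43.514 47.637
2 3.038 11.318 74.706
3 1.549 2.944 88.512
4 0.790 0.766 95.552
5 0.403 0.199 99.143
final: 99.143 1.008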